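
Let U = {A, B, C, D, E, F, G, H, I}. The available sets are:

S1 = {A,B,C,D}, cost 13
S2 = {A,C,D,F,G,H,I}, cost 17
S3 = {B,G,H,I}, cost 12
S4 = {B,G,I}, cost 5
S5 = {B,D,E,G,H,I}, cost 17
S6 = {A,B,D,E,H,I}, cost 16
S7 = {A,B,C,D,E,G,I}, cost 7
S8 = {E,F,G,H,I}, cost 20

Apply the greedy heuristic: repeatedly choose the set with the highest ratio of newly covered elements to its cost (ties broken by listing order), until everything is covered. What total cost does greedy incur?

24

Pick 1: S7 adds 7 new (A, B, C, D, E, G, I) at cost 7 (ratio 7/7).
Pick 2: S2 adds 2 new (F, H) at cost 17 (ratio 2/17).
Greedy total cost: 7 + 17 = 24.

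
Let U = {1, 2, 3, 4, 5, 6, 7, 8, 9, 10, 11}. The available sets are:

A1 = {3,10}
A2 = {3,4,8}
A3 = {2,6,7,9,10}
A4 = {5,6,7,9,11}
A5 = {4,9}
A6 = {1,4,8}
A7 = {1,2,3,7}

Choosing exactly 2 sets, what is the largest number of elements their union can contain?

Choosing A2, A3 covers {2, 3, 4, 6, 7, 8, 9, 10} — 8 elements.
No choice of 2 sets does better; here 1, 5, 11 are left uncovered.

8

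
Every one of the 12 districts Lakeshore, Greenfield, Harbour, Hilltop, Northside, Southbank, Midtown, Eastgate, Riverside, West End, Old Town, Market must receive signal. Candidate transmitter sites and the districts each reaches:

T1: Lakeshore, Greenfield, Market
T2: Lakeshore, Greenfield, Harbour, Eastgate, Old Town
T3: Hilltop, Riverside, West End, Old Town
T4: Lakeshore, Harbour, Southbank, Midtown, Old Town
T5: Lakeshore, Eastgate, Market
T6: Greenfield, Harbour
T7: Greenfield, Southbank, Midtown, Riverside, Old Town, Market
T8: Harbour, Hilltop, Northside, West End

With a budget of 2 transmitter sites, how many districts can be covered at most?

10

Choosing T7, T8 covers {Greenfield, Harbour, Hilltop, Northside, Southbank, Midtown, Riverside, West End, Old Town, Market} — 10 districts.
No choice of 2 transmitter sites does better; here Lakeshore, Eastgate are left uncovered.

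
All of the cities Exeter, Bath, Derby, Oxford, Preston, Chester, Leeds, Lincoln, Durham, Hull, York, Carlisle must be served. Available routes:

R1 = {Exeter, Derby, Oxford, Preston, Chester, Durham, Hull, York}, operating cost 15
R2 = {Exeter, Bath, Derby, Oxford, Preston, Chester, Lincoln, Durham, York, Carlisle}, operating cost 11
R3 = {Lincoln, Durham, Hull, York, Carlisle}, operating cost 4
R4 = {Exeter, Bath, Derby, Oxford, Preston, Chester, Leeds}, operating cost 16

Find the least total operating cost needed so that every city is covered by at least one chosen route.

R3, R4 cover every city at operating cost 4 + 16 = 20.
Any cover uses at least 2 routes; among all covering selections none totals below 20.

20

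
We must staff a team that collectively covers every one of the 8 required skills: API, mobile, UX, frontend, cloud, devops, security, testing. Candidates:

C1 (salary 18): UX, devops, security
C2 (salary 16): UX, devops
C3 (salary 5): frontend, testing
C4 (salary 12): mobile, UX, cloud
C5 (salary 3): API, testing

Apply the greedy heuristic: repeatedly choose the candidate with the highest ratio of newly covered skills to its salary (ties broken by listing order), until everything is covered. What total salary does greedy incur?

Pick 1: C5 adds 2 new (API, testing) at salary 3 (ratio 2/3).
Pick 2: C4 adds 3 new (mobile, UX, cloud) at salary 12 (ratio 3/12).
Pick 3: C3 adds 1 new (frontend) at salary 5 (ratio 1/5).
Pick 4: C1 adds 2 new (devops, security) at salary 18 (ratio 2/18).
Greedy total salary: 3 + 12 + 5 + 18 = 38.

38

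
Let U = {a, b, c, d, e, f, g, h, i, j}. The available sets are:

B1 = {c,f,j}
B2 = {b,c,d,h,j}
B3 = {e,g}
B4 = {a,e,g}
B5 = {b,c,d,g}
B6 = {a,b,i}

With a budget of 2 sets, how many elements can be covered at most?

8

Choosing B2, B4 covers {a, b, c, d, e, g, h, j} — 8 elements.
No choice of 2 sets does better; here f, i are left uncovered.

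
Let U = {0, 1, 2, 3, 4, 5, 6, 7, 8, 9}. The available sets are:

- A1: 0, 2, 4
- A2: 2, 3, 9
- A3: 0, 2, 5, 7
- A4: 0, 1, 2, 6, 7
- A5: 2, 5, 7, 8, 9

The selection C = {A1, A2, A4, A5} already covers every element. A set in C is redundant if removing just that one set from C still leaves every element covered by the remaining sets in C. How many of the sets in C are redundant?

0

Drop A1: 4 uncovered — not redundant.
Drop A2: 3 uncovered — not redundant.
Drop A4: 1, 6 uncovered — not redundant.
Drop A5: 5, 8 uncovered — not redundant.
None of the sets in C is redundant.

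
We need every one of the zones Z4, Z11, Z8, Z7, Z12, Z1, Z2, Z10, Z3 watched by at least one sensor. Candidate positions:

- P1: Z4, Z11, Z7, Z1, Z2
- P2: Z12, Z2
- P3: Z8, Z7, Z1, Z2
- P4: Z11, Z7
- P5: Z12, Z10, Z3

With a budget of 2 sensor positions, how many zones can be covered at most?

8

Choosing P1, P5 covers {Z4, Z11, Z7, Z12, Z1, Z2, Z10, Z3} — 8 zones.
No choice of 2 sensor positions does better; here Z8 is left uncovered.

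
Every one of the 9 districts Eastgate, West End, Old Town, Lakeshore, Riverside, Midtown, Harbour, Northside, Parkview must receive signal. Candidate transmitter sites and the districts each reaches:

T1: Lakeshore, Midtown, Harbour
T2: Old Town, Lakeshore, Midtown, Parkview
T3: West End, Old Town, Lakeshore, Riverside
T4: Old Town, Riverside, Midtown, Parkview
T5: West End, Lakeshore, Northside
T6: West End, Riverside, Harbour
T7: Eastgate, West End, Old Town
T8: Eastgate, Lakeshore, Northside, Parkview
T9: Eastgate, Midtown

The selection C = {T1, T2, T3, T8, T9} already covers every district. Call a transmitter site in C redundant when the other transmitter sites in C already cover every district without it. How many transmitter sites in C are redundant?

Drop T1: Harbour uncovered — not redundant.
Drop T2: the rest still cover every district — redundant.
Drop T3: West End, Riverside uncovered — not redundant.
Drop T8: Northside uncovered — not redundant.
Drop T9: the rest still cover every district — redundant.
2 redundant: T2, T9.

2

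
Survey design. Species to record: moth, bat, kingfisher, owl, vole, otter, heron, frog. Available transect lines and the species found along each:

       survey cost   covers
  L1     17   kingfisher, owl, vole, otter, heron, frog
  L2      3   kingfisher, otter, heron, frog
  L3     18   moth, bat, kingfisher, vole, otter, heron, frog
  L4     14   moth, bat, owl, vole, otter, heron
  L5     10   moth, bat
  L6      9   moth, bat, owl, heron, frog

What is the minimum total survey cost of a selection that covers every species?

17

L2, L4 cover every species at survey cost 3 + 14 = 17.
Any cover uses at least 2 transects; among all covering selections none totals below 17.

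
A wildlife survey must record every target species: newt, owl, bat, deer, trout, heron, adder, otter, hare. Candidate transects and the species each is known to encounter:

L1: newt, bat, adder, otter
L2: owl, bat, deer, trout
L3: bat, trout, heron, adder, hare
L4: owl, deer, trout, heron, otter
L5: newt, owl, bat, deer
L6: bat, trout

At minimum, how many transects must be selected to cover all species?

3

L1, L2, L3 together cover {newt, owl, bat, deer, trout, heron, adder, otter, hare} — every species.
No 2 of the 6 transects cover everything (all 15 pairs fall short), so 3 is minimum.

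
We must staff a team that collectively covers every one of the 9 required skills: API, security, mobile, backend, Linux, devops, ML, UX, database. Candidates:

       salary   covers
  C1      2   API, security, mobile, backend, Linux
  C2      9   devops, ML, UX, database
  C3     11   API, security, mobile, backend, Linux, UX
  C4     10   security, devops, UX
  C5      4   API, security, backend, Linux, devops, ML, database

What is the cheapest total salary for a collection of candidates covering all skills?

C1, C2 cover every skill at salary 2 + 9 = 11.
Any cover uses at least 2 candidates; among all covering selections none totals below 11.
Greedy by coverage-per-salary would pick C1, C5, C2 for 15 — worse than the optimum 11.

11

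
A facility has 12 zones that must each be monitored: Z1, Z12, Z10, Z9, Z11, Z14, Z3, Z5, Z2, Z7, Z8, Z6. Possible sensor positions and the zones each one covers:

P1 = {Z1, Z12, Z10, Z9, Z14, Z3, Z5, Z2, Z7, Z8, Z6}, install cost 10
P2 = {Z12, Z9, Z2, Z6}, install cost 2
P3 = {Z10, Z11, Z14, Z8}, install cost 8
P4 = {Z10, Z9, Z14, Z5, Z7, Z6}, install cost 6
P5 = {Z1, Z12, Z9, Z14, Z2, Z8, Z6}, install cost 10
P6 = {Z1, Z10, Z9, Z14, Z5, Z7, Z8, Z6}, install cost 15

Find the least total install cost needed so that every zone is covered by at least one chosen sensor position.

P1, P3 cover every zone at install cost 10 + 8 = 18.
Any cover uses at least 2 sensor positions; among all covering selections none totals below 18.

18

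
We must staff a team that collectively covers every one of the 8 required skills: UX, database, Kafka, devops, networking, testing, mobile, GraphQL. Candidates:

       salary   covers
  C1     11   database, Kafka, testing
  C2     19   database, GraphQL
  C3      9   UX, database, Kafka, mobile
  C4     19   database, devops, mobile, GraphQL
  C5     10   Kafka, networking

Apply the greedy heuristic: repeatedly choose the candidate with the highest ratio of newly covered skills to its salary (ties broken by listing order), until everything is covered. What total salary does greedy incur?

49

Pick 1: C3 adds 4 new (UX, database, Kafka, mobile) at salary 9 (ratio 4/9).
Pick 2: C4 adds 2 new (devops, GraphQL) at salary 19 (ratio 2/19).
Pick 3: C5 adds 1 new (networking) at salary 10 (ratio 1/10).
Pick 4: C1 adds 1 new (testing) at salary 11 (ratio 1/11).
Greedy total salary: 9 + 19 + 10 + 11 = 49.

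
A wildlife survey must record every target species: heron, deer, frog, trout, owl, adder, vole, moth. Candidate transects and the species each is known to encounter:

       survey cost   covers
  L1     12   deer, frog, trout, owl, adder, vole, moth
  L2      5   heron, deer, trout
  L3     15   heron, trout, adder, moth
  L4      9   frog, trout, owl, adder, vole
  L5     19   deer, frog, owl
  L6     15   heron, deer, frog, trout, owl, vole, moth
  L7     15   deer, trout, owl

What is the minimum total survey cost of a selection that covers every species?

L1, L2 cover every species at survey cost 12 + 5 = 17.
Any cover uses at least 2 transects; among all covering selections none totals below 17.
Greedy by coverage-per-survey cost would pick L2, L4, L1 for 26 — worse than the optimum 17.

17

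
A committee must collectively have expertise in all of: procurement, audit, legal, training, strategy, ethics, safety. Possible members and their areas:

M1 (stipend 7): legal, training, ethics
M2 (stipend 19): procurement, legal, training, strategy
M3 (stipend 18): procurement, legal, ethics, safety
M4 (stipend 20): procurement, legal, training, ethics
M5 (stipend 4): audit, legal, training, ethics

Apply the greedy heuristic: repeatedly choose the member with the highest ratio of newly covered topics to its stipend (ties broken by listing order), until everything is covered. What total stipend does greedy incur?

Pick 1: M5 adds 4 new (audit, legal, training, ethics) at stipend 4 (ratio 4/4).
Pick 2: M3 adds 2 new (procurement, safety) at stipend 18 (ratio 2/18).
Pick 3: M2 adds 1 new (strategy) at stipend 19 (ratio 1/19).
Greedy total stipend: 4 + 18 + 19 = 41.

41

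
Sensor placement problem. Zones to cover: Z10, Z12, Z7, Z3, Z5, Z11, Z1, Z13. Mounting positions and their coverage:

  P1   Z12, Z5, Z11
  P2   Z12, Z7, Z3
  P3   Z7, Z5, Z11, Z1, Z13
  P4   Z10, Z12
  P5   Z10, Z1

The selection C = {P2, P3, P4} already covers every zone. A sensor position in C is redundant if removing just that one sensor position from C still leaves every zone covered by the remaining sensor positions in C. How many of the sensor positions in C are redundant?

Drop P2: Z3 uncovered — not redundant.
Drop P3: Z5, Z11, Z1, Z13 uncovered — not redundant.
Drop P4: Z10 uncovered — not redundant.
None of the sensor positions in C is redundant.

0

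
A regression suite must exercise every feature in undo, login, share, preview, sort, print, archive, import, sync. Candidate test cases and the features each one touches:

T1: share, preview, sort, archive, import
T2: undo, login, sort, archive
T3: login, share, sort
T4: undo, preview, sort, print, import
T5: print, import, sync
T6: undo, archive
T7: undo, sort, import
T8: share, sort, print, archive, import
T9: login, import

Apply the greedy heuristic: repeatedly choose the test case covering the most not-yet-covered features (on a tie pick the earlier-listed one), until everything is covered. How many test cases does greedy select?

3

Pick 1: T1 covers 5 new features (share, preview, sort, archive, import).
Pick 2: T2 covers 2 new features (undo, login).
Pick 3: T5 covers 2 new features (print, sync).
Greedy uses 3 test cases.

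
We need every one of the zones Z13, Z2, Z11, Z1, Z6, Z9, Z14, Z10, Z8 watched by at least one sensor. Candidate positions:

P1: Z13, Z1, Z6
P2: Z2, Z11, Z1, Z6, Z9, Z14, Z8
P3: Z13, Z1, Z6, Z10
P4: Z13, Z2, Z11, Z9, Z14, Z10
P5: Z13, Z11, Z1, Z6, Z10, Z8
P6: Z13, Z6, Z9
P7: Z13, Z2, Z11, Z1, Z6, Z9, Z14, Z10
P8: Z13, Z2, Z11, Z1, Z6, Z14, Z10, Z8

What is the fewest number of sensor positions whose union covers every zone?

P2, P3 together cover {Z13, Z2, Z11, Z1, Z6, Z9, Z14, Z10, Z8} — every zone.
No single sensor position contains all 9 zones, so 2 is optimal.

2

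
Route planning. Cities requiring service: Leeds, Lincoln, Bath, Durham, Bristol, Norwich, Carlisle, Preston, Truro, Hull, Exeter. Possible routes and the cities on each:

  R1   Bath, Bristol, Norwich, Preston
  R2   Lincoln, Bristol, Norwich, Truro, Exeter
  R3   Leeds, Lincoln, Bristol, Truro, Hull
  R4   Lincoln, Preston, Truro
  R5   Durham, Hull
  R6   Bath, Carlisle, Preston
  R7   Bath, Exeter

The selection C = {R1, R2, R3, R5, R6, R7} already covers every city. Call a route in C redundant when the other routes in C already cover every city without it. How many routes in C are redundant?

Drop R1: the rest still cover every city — redundant.
Drop R2: the rest still cover every city — redundant.
Drop R3: Leeds uncovered — not redundant.
Drop R5: Durham uncovered — not redundant.
Drop R6: Carlisle uncovered — not redundant.
Drop R7: the rest still cover every city — redundant.
3 redundant: R1, R2, R7.

3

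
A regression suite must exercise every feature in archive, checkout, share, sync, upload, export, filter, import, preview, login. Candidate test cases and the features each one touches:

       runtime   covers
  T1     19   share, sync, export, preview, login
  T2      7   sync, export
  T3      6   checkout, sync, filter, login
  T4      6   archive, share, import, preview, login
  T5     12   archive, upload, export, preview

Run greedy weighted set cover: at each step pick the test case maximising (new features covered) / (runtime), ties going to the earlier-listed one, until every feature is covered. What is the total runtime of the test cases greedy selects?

Pick 1: T4 adds 5 new (archive, share, import, preview, login) at runtime 6 (ratio 5/6).
Pick 2: T3 adds 3 new (checkout, sync, filter) at runtime 6 (ratio 3/6).
Pick 3: T5 adds 2 new (upload, export) at runtime 12 (ratio 2/12).
Greedy total runtime: 6 + 6 + 12 = 24.

24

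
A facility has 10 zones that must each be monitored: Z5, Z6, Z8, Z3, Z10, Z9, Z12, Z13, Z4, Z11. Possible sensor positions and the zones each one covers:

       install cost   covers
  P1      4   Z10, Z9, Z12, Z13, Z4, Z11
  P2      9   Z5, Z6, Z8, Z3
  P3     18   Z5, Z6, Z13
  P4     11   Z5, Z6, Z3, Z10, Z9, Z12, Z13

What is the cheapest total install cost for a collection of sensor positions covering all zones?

P1, P2 cover every zone at install cost 4 + 9 = 13.
Any cover uses at least 2 sensor positions; among all covering selections none totals below 13.

13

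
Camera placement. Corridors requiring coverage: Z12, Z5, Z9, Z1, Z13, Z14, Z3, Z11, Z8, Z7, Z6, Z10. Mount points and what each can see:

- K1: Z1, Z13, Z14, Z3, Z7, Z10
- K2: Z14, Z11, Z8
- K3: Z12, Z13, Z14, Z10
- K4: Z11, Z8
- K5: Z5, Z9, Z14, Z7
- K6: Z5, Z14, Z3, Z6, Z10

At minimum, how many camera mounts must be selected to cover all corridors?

5

K1, K2, K3, K5, K6 together cover {Z12, Z5, Z9, Z1, Z13, Z14, Z3, Z11, Z8, Z7, Z6, Z10} — every corridor.
No 4 of the 6 camera mounts cover everything (all 15 size-4 selections fall short), so 5 is minimum.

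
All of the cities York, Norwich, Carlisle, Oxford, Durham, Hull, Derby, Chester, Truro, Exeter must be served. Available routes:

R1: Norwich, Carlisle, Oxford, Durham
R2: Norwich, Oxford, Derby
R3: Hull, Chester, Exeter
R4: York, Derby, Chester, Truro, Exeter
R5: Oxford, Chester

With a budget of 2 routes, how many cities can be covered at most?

Choosing R1, R4 covers {York, Norwich, Carlisle, Oxford, Durham, Derby, Chester, Truro, Exeter} — 9 cities.
No choice of 2 routes does better; here Hull is left uncovered.

9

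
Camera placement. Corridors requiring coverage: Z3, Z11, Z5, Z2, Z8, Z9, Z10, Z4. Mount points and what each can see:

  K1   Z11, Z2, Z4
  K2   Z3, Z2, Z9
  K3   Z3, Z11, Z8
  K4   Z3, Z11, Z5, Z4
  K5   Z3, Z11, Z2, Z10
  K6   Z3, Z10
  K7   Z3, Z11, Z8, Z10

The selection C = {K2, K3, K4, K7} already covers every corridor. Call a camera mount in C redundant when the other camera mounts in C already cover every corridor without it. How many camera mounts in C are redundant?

1

Drop K2: Z2, Z9 uncovered — not redundant.
Drop K3: the rest still cover every corridor — redundant.
Drop K4: Z5, Z4 uncovered — not redundant.
Drop K7: Z10 uncovered — not redundant.
1 redundant: K3.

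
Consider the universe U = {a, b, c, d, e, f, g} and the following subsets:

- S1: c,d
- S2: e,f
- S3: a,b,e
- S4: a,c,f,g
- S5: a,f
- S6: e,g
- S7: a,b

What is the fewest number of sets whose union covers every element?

3

S1, S3, S4 together cover {a, b, c, d, e, f, g} — every element.
No 2 of the 7 sets cover everything (all 21 pairs fall short), so 3 is minimum.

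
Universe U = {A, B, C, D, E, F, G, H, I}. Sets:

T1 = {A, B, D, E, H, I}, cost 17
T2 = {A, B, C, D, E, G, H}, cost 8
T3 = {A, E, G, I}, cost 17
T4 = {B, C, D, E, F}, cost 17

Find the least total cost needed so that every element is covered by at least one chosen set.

42

T1, T2, T4 cover every element at cost 17 + 8 + 17 = 42.
Any cover uses at least 3 sets; among all covering selections none totals below 42.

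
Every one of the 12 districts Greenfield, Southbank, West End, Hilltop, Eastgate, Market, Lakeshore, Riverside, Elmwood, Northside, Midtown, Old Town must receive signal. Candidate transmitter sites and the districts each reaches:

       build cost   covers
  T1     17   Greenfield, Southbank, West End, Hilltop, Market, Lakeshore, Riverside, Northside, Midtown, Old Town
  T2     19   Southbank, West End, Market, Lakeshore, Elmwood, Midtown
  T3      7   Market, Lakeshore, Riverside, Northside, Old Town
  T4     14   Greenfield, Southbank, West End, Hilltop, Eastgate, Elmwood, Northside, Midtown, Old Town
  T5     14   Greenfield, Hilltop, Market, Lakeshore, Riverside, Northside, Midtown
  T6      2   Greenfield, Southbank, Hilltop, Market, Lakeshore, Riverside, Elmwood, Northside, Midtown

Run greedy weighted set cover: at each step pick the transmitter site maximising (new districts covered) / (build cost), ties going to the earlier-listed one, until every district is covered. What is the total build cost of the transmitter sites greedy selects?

Pick 1: T6 adds 9 new (Greenfield, Southbank, Hilltop, Market, Lakeshore, Riverside, Elmwood, Northside, Midtown) at build cost 2 (ratio 9/2).
Pick 2: T4 adds 3 new (West End, Eastgate, Old Town) at build cost 14 (ratio 3/14).
Greedy total build cost: 2 + 14 = 16.

16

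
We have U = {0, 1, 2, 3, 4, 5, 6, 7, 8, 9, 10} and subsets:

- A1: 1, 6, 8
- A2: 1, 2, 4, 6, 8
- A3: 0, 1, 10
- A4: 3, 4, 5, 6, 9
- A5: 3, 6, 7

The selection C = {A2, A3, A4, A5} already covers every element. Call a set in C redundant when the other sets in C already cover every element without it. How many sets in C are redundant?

Drop A2: 2, 8 uncovered — not redundant.
Drop A3: 0, 10 uncovered — not redundant.
Drop A4: 5, 9 uncovered — not redundant.
Drop A5: 7 uncovered — not redundant.
None of the sets in C is redundant.

0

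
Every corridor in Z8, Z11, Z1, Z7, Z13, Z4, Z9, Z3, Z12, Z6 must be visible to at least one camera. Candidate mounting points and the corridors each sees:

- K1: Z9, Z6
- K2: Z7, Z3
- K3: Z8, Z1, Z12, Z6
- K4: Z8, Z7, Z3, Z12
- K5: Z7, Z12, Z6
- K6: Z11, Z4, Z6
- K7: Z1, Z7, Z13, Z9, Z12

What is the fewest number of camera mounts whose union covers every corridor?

K4, K6, K7 together cover {Z8, Z11, Z1, Z7, Z13, Z4, Z9, Z3, Z12, Z6} — every corridor.
No 2 of the 7 camera mounts cover everything (all 21 pairs fall short), so 3 is minimum.

3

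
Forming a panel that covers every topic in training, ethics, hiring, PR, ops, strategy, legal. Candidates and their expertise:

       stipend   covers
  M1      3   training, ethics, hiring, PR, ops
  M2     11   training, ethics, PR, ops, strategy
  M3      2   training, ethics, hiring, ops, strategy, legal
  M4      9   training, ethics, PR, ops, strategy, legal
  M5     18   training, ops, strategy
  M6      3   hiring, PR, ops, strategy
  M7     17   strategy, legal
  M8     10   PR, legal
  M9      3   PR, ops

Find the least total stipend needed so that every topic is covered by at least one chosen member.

M1, M3 cover every topic at stipend 3 + 2 = 5.
Any cover uses at least 2 members; among all covering selections none totals below 5.

5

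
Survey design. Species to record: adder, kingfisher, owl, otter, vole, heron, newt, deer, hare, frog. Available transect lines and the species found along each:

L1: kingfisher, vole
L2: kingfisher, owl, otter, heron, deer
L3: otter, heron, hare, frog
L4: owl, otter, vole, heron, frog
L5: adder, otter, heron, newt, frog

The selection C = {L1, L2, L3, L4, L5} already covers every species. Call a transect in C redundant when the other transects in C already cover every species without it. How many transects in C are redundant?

Drop L1: the rest still cover every species — redundant.
Drop L2: deer uncovered — not redundant.
Drop L3: hare uncovered — not redundant.
Drop L4: the rest still cover every species — redundant.
Drop L5: adder, newt uncovered — not redundant.
2 redundant: L1, L4.

2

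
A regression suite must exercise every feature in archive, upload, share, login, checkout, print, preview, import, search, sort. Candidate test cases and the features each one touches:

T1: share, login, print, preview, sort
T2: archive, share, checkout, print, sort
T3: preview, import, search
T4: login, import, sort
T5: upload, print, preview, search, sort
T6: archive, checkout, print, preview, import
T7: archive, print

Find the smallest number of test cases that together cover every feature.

3

T1, T5, T6 together cover {archive, upload, share, login, checkout, print, preview, import, search, sort} — every feature.
No 2 of the 7 test cases cover everything (all 21 pairs fall short), so 3 is minimum.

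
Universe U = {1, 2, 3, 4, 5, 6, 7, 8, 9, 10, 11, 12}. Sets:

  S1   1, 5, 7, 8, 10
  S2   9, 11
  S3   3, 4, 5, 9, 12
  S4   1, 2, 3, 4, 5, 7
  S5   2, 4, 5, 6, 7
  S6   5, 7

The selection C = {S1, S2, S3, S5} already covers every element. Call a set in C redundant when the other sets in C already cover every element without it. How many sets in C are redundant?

Drop S1: 1, 8, 10 uncovered — not redundant.
Drop S2: 11 uncovered — not redundant.
Drop S3: 3, 12 uncovered — not redundant.
Drop S5: 2, 6 uncovered — not redundant.
None of the sets in C is redundant.

0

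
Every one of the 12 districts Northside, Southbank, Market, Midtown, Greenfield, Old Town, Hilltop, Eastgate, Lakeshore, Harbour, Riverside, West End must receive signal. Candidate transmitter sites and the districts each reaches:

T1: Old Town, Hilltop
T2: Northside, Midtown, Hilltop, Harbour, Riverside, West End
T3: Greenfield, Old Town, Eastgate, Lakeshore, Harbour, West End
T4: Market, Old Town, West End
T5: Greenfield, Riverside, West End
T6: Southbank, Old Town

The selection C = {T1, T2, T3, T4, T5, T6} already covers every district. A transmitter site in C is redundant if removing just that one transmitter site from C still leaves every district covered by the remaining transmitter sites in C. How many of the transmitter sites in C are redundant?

Drop T1: the rest still cover every district — redundant.
Drop T2: Northside, Midtown uncovered — not redundant.
Drop T3: Eastgate, Lakeshore uncovered — not redundant.
Drop T4: Market uncovered — not redundant.
Drop T5: the rest still cover every district — redundant.
Drop T6: Southbank uncovered — not redundant.
2 redundant: T1, T5.

2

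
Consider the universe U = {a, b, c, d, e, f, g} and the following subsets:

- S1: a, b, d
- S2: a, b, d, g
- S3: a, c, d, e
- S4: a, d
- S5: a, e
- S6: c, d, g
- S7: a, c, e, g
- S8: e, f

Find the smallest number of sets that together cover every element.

3

S1, S6, S8 together cover {a, b, c, d, e, f, g} — every element.
No 2 of the 8 sets cover everything (all 28 pairs fall short), so 3 is minimum.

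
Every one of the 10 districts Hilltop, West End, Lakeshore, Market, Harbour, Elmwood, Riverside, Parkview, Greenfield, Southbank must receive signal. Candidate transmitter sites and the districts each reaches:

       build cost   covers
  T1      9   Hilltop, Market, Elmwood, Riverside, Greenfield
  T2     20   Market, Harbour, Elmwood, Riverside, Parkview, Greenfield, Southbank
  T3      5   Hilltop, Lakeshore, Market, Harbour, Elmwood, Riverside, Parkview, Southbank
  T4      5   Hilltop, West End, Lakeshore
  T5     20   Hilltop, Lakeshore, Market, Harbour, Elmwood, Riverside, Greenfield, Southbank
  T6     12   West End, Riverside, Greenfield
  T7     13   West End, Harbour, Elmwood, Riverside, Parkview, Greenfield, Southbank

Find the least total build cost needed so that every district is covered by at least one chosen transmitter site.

T3, T6 cover every district at build cost 5 + 12 = 17.
Any cover uses at least 2 transmitter sites; among all covering selections none totals below 17.
Greedy by coverage-per-build cost would pick T3, T4, T1 for 19 — worse than the optimum 17.

17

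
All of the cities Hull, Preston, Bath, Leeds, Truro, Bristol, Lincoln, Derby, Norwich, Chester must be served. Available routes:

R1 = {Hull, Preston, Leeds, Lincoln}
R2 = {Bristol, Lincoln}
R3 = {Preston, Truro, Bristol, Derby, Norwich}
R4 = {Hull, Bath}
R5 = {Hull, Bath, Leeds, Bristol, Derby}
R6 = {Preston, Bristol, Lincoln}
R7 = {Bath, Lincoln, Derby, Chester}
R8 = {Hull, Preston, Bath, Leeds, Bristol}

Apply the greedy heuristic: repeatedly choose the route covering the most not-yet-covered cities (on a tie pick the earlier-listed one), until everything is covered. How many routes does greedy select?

Pick 1: R3 covers 5 new cities (Preston, Truro, Bristol, Derby, Norwich).
Pick 2: R1 covers 3 new cities (Hull, Leeds, Lincoln).
Pick 3: R7 covers 2 new cities (Bath, Chester).
Greedy uses 3 routes.

3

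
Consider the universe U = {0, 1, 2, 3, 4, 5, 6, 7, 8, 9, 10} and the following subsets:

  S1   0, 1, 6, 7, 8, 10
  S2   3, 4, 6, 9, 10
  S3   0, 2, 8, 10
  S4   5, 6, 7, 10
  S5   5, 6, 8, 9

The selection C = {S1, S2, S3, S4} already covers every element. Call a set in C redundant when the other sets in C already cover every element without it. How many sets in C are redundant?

0

Drop S1: 1 uncovered — not redundant.
Drop S2: 3, 4, 9 uncovered — not redundant.
Drop S3: 2 uncovered — not redundant.
Drop S4: 5 uncovered — not redundant.
None of the sets in C is redundant.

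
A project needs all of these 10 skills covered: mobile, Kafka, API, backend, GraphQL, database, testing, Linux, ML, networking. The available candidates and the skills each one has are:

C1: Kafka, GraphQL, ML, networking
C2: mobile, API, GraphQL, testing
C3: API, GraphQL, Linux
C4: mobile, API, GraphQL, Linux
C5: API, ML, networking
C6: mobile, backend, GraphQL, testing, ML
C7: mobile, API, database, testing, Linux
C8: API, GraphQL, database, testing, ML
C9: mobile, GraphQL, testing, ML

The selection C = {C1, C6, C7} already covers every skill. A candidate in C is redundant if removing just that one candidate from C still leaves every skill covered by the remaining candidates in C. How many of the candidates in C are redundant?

Drop C1: Kafka, networking uncovered — not redundant.
Drop C6: backend uncovered — not redundant.
Drop C7: API, database, Linux uncovered — not redundant.
None of the candidates in C is redundant.

0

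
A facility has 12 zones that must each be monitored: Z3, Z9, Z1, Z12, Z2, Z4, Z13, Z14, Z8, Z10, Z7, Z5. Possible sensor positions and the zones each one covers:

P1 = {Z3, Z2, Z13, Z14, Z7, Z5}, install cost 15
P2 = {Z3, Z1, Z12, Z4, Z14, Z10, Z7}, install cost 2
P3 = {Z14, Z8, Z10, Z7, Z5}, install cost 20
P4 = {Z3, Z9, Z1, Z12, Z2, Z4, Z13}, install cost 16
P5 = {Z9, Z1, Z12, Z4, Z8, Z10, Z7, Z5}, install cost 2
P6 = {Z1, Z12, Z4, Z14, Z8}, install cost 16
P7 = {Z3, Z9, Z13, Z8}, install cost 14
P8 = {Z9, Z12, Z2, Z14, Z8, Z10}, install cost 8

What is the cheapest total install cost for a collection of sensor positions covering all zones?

17

P1, P5 cover every zone at install cost 15 + 2 = 17.
Any cover uses at least 2 sensor positions; among all covering selections none totals below 17.
Greedy by coverage-per-install cost would pick P5, P2, P1 for 19 — worse than the optimum 17.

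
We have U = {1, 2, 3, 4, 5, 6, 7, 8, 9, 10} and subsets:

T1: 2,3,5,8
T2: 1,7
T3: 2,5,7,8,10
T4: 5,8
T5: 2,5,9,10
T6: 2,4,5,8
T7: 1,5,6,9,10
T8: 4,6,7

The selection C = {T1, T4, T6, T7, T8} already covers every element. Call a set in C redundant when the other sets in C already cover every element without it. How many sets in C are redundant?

2

Drop T1: 3 uncovered — not redundant.
Drop T4: the rest still cover every element — redundant.
Drop T6: the rest still cover every element — redundant.
Drop T7: 1, 9, 10 uncovered — not redundant.
Drop T8: 7 uncovered — not redundant.
2 redundant: T4, T6.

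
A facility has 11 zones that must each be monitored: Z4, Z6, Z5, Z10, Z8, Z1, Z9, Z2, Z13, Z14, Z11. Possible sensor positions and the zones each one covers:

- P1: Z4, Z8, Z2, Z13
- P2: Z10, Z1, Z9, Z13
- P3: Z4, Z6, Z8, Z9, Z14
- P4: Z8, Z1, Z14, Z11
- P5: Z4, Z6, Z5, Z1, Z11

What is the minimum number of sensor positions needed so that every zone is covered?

4

P1, P2, P3, P5 together cover {Z4, Z6, Z5, Z10, Z8, Z1, Z9, Z2, Z13, Z14, Z11} — every zone.
No 3 of the 5 sensor positions cover everything (all 10 triples fall short), so 4 is minimum.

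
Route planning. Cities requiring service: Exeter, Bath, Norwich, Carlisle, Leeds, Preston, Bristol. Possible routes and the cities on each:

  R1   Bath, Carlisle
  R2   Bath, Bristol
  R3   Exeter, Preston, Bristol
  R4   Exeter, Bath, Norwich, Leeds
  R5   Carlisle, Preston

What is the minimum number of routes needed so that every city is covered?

R1, R3, R4 together cover {Exeter, Bath, Norwich, Carlisle, Leeds, Preston, Bristol} — every city.
No 2 of the 5 routes cover everything (all 10 pairs fall short), so 3 is minimum.

3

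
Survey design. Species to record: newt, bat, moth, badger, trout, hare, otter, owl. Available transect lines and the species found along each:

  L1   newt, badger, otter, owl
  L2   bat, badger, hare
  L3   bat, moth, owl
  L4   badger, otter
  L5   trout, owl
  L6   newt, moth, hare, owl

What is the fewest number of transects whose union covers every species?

L1, L2, L3, L5 together cover {newt, bat, moth, badger, trout, hare, otter, owl} — every species.
No 3 of the 6 transects cover everything (all 20 triples fall short), so 4 is minimum.

4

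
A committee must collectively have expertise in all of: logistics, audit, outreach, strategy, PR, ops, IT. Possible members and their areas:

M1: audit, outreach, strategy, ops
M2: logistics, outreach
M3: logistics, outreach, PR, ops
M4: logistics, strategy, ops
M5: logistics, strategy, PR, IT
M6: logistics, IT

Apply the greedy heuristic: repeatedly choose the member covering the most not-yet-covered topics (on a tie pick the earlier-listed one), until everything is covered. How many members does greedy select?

2

Pick 1: M1 covers 4 new topics (audit, outreach, strategy, ops).
Pick 2: M5 covers 3 new topics (logistics, PR, IT).
Greedy uses 2 members.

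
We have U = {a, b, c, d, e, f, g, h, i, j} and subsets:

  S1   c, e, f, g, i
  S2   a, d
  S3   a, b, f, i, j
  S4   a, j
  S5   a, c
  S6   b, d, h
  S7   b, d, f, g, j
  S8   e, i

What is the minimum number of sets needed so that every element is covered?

3

S1, S3, S6 together cover {a, b, c, d, e, f, g, h, i, j} — every element.
No 2 of the 8 sets cover everything (all 28 pairs fall short), so 3 is minimum.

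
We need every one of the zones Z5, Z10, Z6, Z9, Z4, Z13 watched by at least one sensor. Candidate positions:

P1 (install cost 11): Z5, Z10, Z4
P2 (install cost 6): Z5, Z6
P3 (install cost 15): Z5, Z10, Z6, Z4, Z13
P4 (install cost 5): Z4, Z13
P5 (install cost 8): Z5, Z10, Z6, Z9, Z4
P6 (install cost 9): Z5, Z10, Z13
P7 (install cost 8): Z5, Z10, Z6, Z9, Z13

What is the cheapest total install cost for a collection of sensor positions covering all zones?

13

P4, P5 cover every zone at install cost 5 + 8 = 13.
Any cover uses at least 2 sensor positions; among all covering selections none totals below 13.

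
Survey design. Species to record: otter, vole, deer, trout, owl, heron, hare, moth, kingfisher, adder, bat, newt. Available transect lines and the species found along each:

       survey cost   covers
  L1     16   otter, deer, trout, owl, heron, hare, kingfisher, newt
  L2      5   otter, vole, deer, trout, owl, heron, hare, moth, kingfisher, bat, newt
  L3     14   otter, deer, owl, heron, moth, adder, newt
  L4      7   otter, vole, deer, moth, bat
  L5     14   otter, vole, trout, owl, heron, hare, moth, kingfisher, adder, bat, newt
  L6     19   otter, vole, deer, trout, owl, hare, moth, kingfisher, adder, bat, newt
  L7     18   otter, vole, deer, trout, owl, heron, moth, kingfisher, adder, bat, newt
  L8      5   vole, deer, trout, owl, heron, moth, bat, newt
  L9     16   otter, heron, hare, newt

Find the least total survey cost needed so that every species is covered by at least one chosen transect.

19

L2, L3 cover every species at survey cost 5 + 14 = 19.
Any cover uses at least 2 transects; among all covering selections none totals below 19.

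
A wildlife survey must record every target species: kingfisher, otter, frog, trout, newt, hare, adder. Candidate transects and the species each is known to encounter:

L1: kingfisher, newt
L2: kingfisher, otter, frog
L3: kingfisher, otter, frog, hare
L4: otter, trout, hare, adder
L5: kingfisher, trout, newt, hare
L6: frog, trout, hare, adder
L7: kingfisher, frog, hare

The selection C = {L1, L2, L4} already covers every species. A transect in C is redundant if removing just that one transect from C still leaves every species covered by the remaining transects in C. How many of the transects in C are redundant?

0

Drop L1: newt uncovered — not redundant.
Drop L2: frog uncovered — not redundant.
Drop L4: trout, hare, adder uncovered — not redundant.
None of the transects in C is redundant.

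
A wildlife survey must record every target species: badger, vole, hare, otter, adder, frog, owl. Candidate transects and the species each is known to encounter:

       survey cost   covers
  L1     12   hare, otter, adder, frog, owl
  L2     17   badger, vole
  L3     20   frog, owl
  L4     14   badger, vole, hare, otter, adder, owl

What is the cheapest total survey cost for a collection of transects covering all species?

L1, L4 cover every species at survey cost 12 + 14 = 26.
Any cover uses at least 2 transects; among all covering selections none totals below 26.

26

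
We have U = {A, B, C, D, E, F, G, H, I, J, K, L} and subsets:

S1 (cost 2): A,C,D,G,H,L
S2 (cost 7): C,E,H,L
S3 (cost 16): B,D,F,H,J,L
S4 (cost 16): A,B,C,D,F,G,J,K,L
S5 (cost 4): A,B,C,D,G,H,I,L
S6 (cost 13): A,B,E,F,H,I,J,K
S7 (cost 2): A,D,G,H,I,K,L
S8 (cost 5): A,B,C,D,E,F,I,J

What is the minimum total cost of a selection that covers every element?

7

S7, S8 cover every element at cost 2 + 5 = 7.
Any cover uses at least 2 sets; among all covering selections none totals below 7.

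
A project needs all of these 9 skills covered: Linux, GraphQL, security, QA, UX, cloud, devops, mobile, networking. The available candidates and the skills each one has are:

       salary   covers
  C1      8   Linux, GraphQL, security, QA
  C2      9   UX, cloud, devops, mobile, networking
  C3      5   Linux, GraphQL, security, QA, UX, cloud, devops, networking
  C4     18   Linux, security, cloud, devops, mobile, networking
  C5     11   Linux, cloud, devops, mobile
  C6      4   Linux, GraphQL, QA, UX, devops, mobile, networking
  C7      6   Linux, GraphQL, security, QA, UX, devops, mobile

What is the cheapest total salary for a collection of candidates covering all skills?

C3, C6 cover every skill at salary 5 + 4 = 9.
Any cover uses at least 2 candidates; among all covering selections none totals below 9.

9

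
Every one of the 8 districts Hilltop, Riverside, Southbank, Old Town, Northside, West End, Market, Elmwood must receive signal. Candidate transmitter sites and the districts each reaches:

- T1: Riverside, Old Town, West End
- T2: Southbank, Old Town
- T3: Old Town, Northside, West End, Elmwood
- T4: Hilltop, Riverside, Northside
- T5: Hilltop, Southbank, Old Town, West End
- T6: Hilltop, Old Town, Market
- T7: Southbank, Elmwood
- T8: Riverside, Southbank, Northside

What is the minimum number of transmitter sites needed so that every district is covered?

T3, T6, T8 together cover {Hilltop, Riverside, Southbank, Old Town, Northside, West End, Market, Elmwood} — every district.
No 2 of the 8 transmitter sites cover everything (all 28 pairs fall short), so 3 is minimum.
Greedy (largest uncovered first) would take T3, T4, T2, T6 — 4 transmitter sites — but 3 suffice.

3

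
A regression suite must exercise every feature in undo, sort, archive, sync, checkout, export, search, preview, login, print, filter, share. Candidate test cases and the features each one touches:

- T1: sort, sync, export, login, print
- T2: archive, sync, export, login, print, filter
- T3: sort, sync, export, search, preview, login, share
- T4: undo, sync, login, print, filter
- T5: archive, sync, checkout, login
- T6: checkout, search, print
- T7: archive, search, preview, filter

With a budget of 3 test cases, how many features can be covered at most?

12

Choosing T3, T4, T5 covers {undo, sort, archive, sync, checkout, export, search, preview, login, print, filter, share} — 12 features.
That is all 12 features.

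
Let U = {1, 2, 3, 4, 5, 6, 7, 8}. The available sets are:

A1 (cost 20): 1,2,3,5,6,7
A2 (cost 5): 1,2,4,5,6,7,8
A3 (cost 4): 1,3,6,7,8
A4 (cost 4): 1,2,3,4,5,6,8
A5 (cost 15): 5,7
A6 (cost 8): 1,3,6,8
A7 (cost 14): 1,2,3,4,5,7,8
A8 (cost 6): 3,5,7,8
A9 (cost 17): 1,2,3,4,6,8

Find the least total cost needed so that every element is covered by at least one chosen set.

8

A3, A4 cover every element at cost 4 + 4 = 8.
Any cover uses at least 2 sets; among all covering selections none totals below 8.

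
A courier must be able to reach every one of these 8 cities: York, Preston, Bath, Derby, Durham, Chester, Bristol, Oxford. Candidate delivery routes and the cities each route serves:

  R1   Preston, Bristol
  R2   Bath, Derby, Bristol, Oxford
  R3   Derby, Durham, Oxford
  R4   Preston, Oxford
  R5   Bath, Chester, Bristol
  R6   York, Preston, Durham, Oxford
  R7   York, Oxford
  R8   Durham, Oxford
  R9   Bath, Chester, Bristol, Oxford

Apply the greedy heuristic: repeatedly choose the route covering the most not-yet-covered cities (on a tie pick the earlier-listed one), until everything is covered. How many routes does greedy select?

Pick 1: R2 covers 4 new cities (Bath, Derby, Bristol, Oxford).
Pick 2: R6 covers 3 new cities (York, Preston, Durham).
Pick 3: R5 covers 1 new cities (Chester).
Greedy uses 3 routes.

3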